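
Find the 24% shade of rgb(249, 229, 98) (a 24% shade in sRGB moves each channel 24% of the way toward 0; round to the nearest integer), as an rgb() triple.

Per channel, c → c + 0.24(0 − c):
  R: 249 + 0.24×(0−249) = 249 − 59.76 = 189.24 → 189
  G: 229 + 0.24×(0−229) = 229 − 54.96 = 174.04 → 174
  B: 98 + 0.24×(0−98) = 98 − 23.52 = 74.48 → 74

rgb(189, 174, 74)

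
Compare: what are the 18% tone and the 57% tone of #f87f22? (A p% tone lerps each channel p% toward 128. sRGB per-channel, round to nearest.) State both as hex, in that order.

#e27f33, #b48058

#f87f22 is rgb(248, 127, 34).
18% tone:
  R: 248 − 21.6 = 226.4 → 226
  G: 127 + 0.18×(128−127) = 127 + 0.18 = 127.18 → 127
  B: 34 + 16.92 = 50.92 → 51
  → #e27f33
57% tone:
  R: 248 − 68.4 = 179.6 → 180
  G: 127 + 0.57×(128−127) = 127 + 0.57 = 127.57 → 128
  B: 34 + 53.58 = 87.58 → 88
  → #b48058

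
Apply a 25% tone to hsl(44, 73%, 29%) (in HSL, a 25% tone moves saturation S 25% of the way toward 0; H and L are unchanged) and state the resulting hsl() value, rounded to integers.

S moves 25% from 73 toward 0: 73 − 18.25 = 54.75 → 55.
H and L are unchanged.

hsl(44, 55%, 29%)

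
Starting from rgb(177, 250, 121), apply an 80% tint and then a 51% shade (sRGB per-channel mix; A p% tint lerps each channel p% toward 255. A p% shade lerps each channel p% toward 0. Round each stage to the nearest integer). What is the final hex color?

#757C70

Lerp each channel 80% toward 255:
  R: 177 + 62.4 = 239.4 → 239
  G: 250 + 0.8×(255−250) = 250 + 4 = 254 → 254
  B: 121 + 0.8×(255−121) = 121 + 107.2 = 228.2 → 228
After the tint: rgb(239, 254, 228) = #EFFEE4.
A 51% shade moves each channel 51% toward 0:
  R: 239 − 121.89 = 117.11 → 117
  G: 254 + 0.51×(0−254) = 254 − 129.54 = 124.46 → 124
  B: 228 + 0.51×(0−228) = 228 − 116.28 = 111.72 → 112
rgb(117, 124, 112) = #757C70.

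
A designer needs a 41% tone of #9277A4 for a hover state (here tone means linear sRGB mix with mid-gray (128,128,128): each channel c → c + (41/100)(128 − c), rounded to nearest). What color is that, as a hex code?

#9277A4 is rgb(146, 119, 164).
Per channel, c → c + 0.41(128 − c):
  R: 146 + 0.41×(128−146) = 146 − 7.38 = 138.62 → 139
  G: 119 + 0.41×(128−119) = 119 + 3.69 = 122.69 → 123
  B: 164 + 0.41×(128−164) = 164 − 14.76 = 149.24 → 149
rgb(139, 123, 149) = #8B7B95.

#8B7B95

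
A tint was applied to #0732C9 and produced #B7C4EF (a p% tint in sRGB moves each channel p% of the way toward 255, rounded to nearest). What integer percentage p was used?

#0732C9 is rgb(7, 50, 201); #B7C4EF is rgb(183, 196, 239).
On the R channel (widest range): 183 ≈ 7 + (p/100)(255 − 7), so p ≈ 100×(183 − 7)/(255 − 7) = 17600/248 = 70.97.
p = 71 reproduces all three channels after rounding.

71%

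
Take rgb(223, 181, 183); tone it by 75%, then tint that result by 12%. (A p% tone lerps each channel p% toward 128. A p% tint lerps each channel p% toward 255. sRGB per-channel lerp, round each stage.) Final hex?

Lerp each channel 75% toward 128:
  R: 223 + 0.75×(128−223) = 223 − 71.25 = 151.75 → 152
  G: 181 + 0.75×(128−181) = 181 − 39.75 = 141.25 → 141
  B: 183 + 0.75×(128−183) = 183 − 41.25 = 141.75 → 142
After the tone: rgb(152, 141, 142) = #988D8E.
A 12% tint moves each channel 12% toward 255:
  R: 152 + 12.36 = 164.36 → 164
  G: 141 + 0.12×(255−141) = 141 + 13.68 = 154.68 → 155
  B: 142 + 0.12×(255−142) = 142 + 13.56 = 155.56 → 156
rgb(164, 155, 156) = #A49B9C.

#A49B9C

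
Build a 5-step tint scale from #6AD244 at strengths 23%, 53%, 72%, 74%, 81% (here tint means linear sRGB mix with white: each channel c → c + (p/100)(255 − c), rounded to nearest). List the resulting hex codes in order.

#6AD244 is rgb(106, 210, 68).
23%: (106 + 34.27 = 140.27→140, 210 + 10.35 = 220.35→220, 68 + 43.01 = 111.01→111) → #8CDC6F
53%: (106 + 78.97 = 184.97→185, 210 + 23.85 = 233.85→234, 68 + 99.11 = 167.11→167) → #B9EAA7
72%: (106 + 107.28 = 213.28→213, 210 + 32.4 = 242.4→242, 68 + 134.64 = 202.64→203) → #D5F2CB
74%: (106 + 110.26 = 216.26→216, 210 + 33.3 = 243.3→243, 68 + 138.38 = 206.38→206) → #D8F3CE
81%: (106 + 120.69 = 226.69→227, 210 + 36.45 = 246.45→246, 68 + 151.47 = 219.47→219) → #E3F6DB

#8CDC6F, #B9EAA7, #D5F2CB, #D8F3CE, #E3F6DB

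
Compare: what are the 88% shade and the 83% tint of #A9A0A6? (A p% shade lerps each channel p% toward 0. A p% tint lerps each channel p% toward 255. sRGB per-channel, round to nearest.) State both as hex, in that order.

#141314, #F0EFF0

#A9A0A6 is rgb(169, 160, 166).
88% shade:
  R: 169 − 148.72 = 20.28 → 20
  G: 160 − 140.8 = 19.2 → 19
  B: 166 + 0.88×(0−166) = 166 − 146.08 = 19.92 → 20
  → #141314
83% tint:
  R: 169 + 0.83×(255−169) = 169 + 71.38 = 240.38 → 240
  G: 160 + 78.85 = 238.85 → 239
  B: 166 + 0.83×(255−166) = 166 + 73.87 = 239.87 → 240
  → #F0EFF0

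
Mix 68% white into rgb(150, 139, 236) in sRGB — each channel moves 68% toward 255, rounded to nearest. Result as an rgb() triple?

rgb(221, 218, 249)

Per channel, c → c + 0.68(255 − c):
  R: 150 + 0.68×(255−150) = 150 + 71.4 = 221.4 → 221
  G: 139 + 78.88 = 217.88 → 218
  B: 236 + 0.68×(255−236) = 236 + 12.92 = 248.92 → 249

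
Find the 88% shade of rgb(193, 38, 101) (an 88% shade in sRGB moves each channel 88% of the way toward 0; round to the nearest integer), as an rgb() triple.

An 88% shade moves each channel 88% toward 0:
  R: 193 − 169.84 = 23.16 → 23
  G: 38 + 0.88×(0−38) = 38 − 33.44 = 4.56 → 5
  B: 101 − 88.88 = 12.12 → 12

rgb(23, 5, 12)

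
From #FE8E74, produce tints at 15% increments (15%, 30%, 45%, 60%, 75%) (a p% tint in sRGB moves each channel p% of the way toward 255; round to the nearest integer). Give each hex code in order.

#FE8E74 is rgb(254, 142, 116).
15%: (254→254, 142 + 16.95 = 158.95→159, 116 + 20.85 = 136.85→137) → #FE9F89
30%: (254→254, 142 + 33.9 = 175.9→176, 116 + 41.7 = 157.7→158) → #FEB09E
45%: (254→254, 142 + 50.85 = 192.85→193, 116 + 62.55 = 178.55→179) → #FEC1B3
60%: (254 + 0.6 = 254.6→255, 142 + 67.8 = 209.8→210, 116 + 83.4 = 199.4→199) → #FFD2C7
75%: (254 + 0.75 = 254.75→255, 142 + 84.75 = 226.75→227, 116 + 104.25 = 220.25→220) → #FFE3DC

#FE9F89, #FEB09E, #FEC1B3, #FFD2C7, #FFE3DC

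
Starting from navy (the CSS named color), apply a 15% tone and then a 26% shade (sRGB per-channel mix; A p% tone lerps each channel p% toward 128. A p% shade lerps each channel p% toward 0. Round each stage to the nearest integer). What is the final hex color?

#0e0e5f

CSS navy is rgb(0, 0, 128).
Lerp each channel 15% toward 128:
  R: 0 + 0.15×(128−0) = 0 + 19.2 = 19.2 → 19
  G: 0 + 19.2 = 19.2 → 19
  B: 128 + 0 = 128 → 128
After the tone: rgb(19, 19, 128) = #131380.
A 26% shade moves each channel 26% toward 0:
  R: 19 + 0.26×(0−19) = 19 − 4.94 = 14.06 → 14
  G: 19 + 0.26×(0−19) = 19 − 4.94 = 14.06 → 14
  B: 128 + 0.26×(0−128) = 128 − 33.28 = 94.72 → 95
rgb(14, 14, 95) = #0e0e5f.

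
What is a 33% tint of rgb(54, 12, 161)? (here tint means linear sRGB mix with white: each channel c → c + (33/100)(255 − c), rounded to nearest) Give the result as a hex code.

Per channel, c → c + 0.33(255 − c):
  R: 54 + 0.33×(255−54) = 54 + 66.33 = 120.33 → 120
  G: 12 + 0.33×(255−12) = 12 + 80.19 = 92.19 → 92
  B: 161 + 0.33×(255−161) = 161 + 31.02 = 192.02 → 192
rgb(120, 92, 192) = #785CC0.

#785CC0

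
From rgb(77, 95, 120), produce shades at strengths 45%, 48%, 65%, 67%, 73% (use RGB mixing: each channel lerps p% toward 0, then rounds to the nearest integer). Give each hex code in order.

#2A3442, #28313E, #1B212A, #191F28, #151A20

45%: (77 − 34.65 = 42.35→42, 95 − 42.75 = 52.25→52, 120 − 54 = 66→66) → #2A3442
48%: (77 − 36.96 = 40.04→40, 95 − 45.6 = 49.4→49, 120 − 57.6 = 62.4→62) → #28313E
65%: (77 − 50.05 = 26.95→27, 95 − 61.75 = 33.25→33, 120 − 78 = 42→42) → #1B212A
67%: (77 − 51.59 = 25.41→25, 95 − 63.65 = 31.35→31, 120 − 80.4 = 39.6→40) → #191F28
73%: (77 − 56.21 = 20.79→21, 95 − 69.35 = 25.65→26, 120 − 87.6 = 32.4→32) → #151A20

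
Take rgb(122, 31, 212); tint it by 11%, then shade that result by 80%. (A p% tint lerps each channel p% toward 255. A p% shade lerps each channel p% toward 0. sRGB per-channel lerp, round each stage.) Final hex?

#1B0B2B

An 11% tint moves each channel 11% toward 255:
  R: 122 + 14.63 = 136.63 → 137
  G: 31 + 24.64 = 55.64 → 56
  B: 212 + 4.73 = 216.73 → 217
After the tint: rgb(137, 56, 217) = #8938D9.
Per channel, c → c + 0.8(0 − c):
  R: 137 + 0.8×(0−137) = 137 − 109.6 = 27.4 → 27
  G: 56 − 44.8 = 11.2 → 11
  B: 217 + 0.8×(0−217) = 217 − 173.6 = 43.4 → 43
rgb(27, 11, 43) = #1B0B2B.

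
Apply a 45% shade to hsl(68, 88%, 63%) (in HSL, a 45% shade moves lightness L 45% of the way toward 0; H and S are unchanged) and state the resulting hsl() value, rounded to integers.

hsl(68, 88%, 35%)

L moves 45% from 63 toward 0: 63 − 28.35 = 34.65 → 35.
H and S are unchanged.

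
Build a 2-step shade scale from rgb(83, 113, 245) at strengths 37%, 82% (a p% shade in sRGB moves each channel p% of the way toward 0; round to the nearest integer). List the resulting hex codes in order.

37%: (83 − 30.71 = 52.29→52, 113 − 41.81 = 71.19→71, 245 − 90.65 = 154.35→154) → #34479A
82%: (83 − 68.06 = 14.94→15, 113 − 92.66 = 20.34→20, 245 − 200.9 = 44.1→44) → #0F142C

#34479A, #0F142C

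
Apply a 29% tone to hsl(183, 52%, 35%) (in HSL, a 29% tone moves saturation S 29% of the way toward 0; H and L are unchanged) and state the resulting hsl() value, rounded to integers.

hsl(183, 37%, 35%)

S moves 29% from 52 toward 0: 52 − 15.08 = 36.92 → 37.
H and L are unchanged.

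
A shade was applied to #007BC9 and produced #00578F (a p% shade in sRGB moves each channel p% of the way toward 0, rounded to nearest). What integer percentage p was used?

#007BC9 is rgb(0, 123, 201); #00578F is rgb(0, 87, 143).
On the B channel (widest range): 143 ≈ 201 + (p/100)(0 − 201), so p ≈ 100×(143 − 201)/(0 − 201) = -5800/-201 = 28.86.
p = 29 reproduces all three channels after rounding.

29%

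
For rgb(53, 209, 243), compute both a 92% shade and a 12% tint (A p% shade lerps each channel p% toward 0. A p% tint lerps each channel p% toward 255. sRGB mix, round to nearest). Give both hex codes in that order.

92% shade:
  R: 53 − 48.76 = 4.24 → 4
  G: 209 − 192.28 = 16.72 → 17
  B: 243 + 0.92×(0−243) = 243 − 223.56 = 19.44 → 19
  → #041113
12% tint:
  R: 53 + 0.12×(255−53) = 53 + 24.24 = 77.24 → 77
  G: 209 + 0.12×(255−209) = 209 + 5.52 = 214.52 → 215
  B: 243 + 0.12×(255−243) = 243 + 1.44 = 244.44 → 244
  → #4DD7F4

#041113, #4DD7F4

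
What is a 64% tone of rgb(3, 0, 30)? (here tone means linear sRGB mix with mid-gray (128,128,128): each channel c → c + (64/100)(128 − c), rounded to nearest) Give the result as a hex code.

Lerp each channel 64% toward 128:
  R: 3 + 0.64×(128−3) = 3 + 80 = 83 → 83
  G: 0 + 0.64×(128−0) = 0 + 81.92 = 81.92 → 82
  B: 30 + 0.64×(128−30) = 30 + 62.72 = 92.72 → 93
rgb(83, 82, 93) = #53525D.

#53525D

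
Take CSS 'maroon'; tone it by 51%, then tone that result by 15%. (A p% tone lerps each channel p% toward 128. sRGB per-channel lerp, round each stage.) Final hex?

CSS maroon is rgb(128, 0, 0).
Per channel, c → c + 0.51(128 − c):
  R: 128 + 0 = 128 → 128
  G: 0 + 0.51×(128−0) = 0 + 65.28 = 65.28 → 65
  B: 0 + 0.51×(128−0) = 0 + 65.28 = 65.28 → 65
After the tone: rgb(128, 65, 65) = #804141.
Lerp each channel 15% toward 128:
  R: 128 + 0 = 128 → 128
  G: 65 + 0.15×(128−65) = 65 + 9.45 = 74.45 → 74
  B: 65 + 9.45 = 74.45 → 74
rgb(128, 74, 74) = #804A4A.

#804A4A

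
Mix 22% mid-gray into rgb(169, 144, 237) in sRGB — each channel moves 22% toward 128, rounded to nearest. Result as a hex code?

#A08CD5

Lerp each channel 22% toward 128:
  R: 169 + 0.22×(128−169) = 169 − 9.02 = 159.98 → 160
  G: 144 + 0.22×(128−144) = 144 − 3.52 = 140.48 → 140
  B: 237 − 23.98 = 213.02 → 213
rgb(160, 140, 213) = #A08CD5.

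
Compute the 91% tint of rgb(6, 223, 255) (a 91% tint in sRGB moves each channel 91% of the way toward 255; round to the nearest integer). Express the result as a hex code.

#E9FCFF

Lerp each channel 91% toward 255:
  R: 6 + 226.59 = 232.59 → 233
  G: 223 + 0.91×(255−223) = 223 + 29.12 = 252.12 → 252
  B: 255 + 0.91×(255−255) = 255 + 0 = 255 → 255
rgb(233, 252, 255) = #E9FCFF.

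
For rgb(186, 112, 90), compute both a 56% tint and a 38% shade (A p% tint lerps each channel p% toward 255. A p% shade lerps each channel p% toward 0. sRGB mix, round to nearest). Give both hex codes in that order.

#e1c0b6, #734538

56% tint:
  R: 186 + 38.64 = 224.64 → 225
  G: 112 + 0.56×(255−112) = 112 + 80.08 = 192.08 → 192
  B: 90 + 92.4 = 182.4 → 182
  → #e1c0b6
38% shade:
  R: 186 + 0.38×(0−186) = 186 − 70.68 = 115.32 → 115
  G: 112 + 0.38×(0−112) = 112 − 42.56 = 69.44 → 69
  B: 90 − 34.2 = 55.8 → 56
  → #734538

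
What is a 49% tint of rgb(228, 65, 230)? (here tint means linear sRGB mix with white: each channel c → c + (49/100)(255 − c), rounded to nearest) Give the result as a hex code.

#f19ef2

A 49% tint moves each channel 49% toward 255:
  R: 228 + 13.23 = 241.23 → 241
  G: 65 + 93.1 = 158.1 → 158
  B: 230 + 12.25 = 242.25 → 242
rgb(241, 158, 242) = #f19ef2.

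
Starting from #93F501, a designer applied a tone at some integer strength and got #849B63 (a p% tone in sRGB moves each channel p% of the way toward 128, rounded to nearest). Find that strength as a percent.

77%

#93F501 is rgb(147, 245, 1); #849B63 is rgb(132, 155, 99).
On the B channel (widest range): 99 ≈ 1 + (p/100)(128 − 1), so p ≈ 100×(99 − 1)/(128 − 1) = 9800/127 = 77.17.
p = 77 reproduces all three channels after rounding.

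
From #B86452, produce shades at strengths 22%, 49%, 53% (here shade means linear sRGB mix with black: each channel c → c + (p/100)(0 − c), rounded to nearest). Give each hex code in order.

#B86452 is rgb(184, 100, 82).
22%: (184 − 40.48 = 143.52→144, 100 − 22 = 78→78, 82 − 18.04 = 63.96→64) → #904E40
49%: (184 − 90.16 = 93.84→94, 100 − 49 = 51→51, 82 − 40.18 = 41.82→42) → #5E332A
53%: (184 − 97.52 = 86.48→86, 100 − 53 = 47→47, 82 − 43.46 = 38.54→39) → #562F27

#904E40, #5E332A, #562F27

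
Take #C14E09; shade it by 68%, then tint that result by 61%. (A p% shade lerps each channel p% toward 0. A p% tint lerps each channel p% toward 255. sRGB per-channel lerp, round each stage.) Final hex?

#B4A59D

#C14E09 is rgb(193, 78, 9).
A 68% shade moves each channel 68% toward 0:
  R: 193 + 0.68×(0−193) = 193 − 131.24 = 61.76 → 62
  G: 78 + 0.68×(0−78) = 78 − 53.04 = 24.96 → 25
  B: 9 − 6.12 = 2.88 → 3
After the shade: rgb(62, 25, 3) = #3E1903.
Per channel, c → c + 0.61(255 − c):
  R: 62 + 117.73 = 179.73 → 180
  G: 25 + 140.3 = 165.3 → 165
  B: 3 + 0.61×(255−3) = 3 + 153.72 = 156.72 → 157
rgb(180, 165, 157) = #B4A59D.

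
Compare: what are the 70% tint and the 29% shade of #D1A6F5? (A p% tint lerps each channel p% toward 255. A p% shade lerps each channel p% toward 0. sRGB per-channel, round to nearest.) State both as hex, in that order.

#F1E4FC, #9476AE

#D1A6F5 is rgb(209, 166, 245).
70% tint:
  R: 209 + 32.2 = 241.2 → 241
  G: 166 + 62.3 = 228.3 → 228
  B: 245 + 0.7×(255−245) = 245 + 7 = 252 → 252
  → #F1E4FC
29% shade:
  R: 209 + 0.29×(0−209) = 209 − 60.61 = 148.39 → 148
  G: 166 − 48.14 = 117.86 → 118
  B: 245 − 71.05 = 173.95 → 174
  → #9476AE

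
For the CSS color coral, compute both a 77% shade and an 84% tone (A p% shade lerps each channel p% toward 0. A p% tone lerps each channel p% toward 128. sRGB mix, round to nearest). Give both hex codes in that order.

#3B1D12, #948078

CSS coral is rgb(255, 127, 80).
77% shade:
  R: 255 + 0.77×(0−255) = 255 − 196.35 = 58.65 → 59
  G: 127 + 0.77×(0−127) = 127 − 97.79 = 29.21 → 29
  B: 80 + 0.77×(0−80) = 80 − 61.6 = 18.4 → 18
  → #3B1D12
84% tone:
  R: 255 + 0.84×(128−255) = 255 − 106.68 = 148.32 → 148
  G: 127 + 0.84 = 127.84 → 128
  B: 80 + 0.84×(128−80) = 80 + 40.32 = 120.32 → 120
  → #948078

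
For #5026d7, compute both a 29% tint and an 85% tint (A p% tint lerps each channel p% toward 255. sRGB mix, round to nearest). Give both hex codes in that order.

#5026d7 is rgb(80, 38, 215).
29% tint:
  R: 80 + 50.75 = 130.75 → 131
  G: 38 + 62.93 = 100.93 → 101
  B: 215 + 0.29×(255−215) = 215 + 11.6 = 226.6 → 227
  → #8365e3
85% tint:
  R: 80 + 148.75 = 228.75 → 229
  G: 38 + 0.85×(255−38) = 38 + 184.45 = 222.45 → 222
  B: 215 + 0.85×(255−215) = 215 + 34 = 249 → 249
  → #e5def9

#8365e3, #e5def9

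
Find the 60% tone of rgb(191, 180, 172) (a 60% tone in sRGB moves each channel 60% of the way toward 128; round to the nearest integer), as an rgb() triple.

Per channel, c → c + 0.6(128 − c):
  R: 191 + 0.6×(128−191) = 191 − 37.8 = 153.2 → 153
  G: 180 − 31.2 = 148.8 → 149
  B: 172 + 0.6×(128−172) = 172 − 26.4 = 145.6 → 146

rgb(153, 149, 146)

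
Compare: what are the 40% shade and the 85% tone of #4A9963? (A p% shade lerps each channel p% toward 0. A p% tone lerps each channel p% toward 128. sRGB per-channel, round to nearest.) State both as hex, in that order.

#4A9963 is rgb(74, 153, 99).
40% shade:
  R: 74 + 0.4×(0−74) = 74 − 29.6 = 44.4 → 44
  G: 153 + 0.4×(0−153) = 153 − 61.2 = 91.8 → 92
  B: 99 + 0.4×(0−99) = 99 − 39.6 = 59.4 → 59
  → #2C5C3B
85% tone:
  R: 74 + 0.85×(128−74) = 74 + 45.9 = 119.9 → 120
  G: 153 − 21.25 = 131.75 → 132
  B: 99 + 24.65 = 123.65 → 124
  → #78847C

#2C5C3B, #78847C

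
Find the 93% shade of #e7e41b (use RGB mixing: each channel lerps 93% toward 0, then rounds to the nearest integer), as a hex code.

#101002

#e7e41b is rgb(231, 228, 27).
Per channel, c → c + 0.93(0 − c):
  R: 231 + 0.93×(0−231) = 231 − 214.83 = 16.17 → 16
  G: 228 + 0.93×(0−228) = 228 − 212.04 = 15.96 → 16
  B: 27 − 25.11 = 1.89 → 2
rgb(16, 16, 2) = #101002.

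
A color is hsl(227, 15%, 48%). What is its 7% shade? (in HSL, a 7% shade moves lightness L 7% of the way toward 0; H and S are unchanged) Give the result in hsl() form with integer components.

hsl(227, 15%, 45%)

L moves 7% from 48 toward 0: 48 − 3.36 = 44.64 → 45.
H and S are unchanged.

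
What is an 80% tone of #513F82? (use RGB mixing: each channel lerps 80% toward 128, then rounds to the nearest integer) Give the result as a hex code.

#777380

#513F82 is rgb(81, 63, 130).
An 80% tone moves each channel 80% toward 128:
  R: 81 + 0.8×(128−81) = 81 + 37.6 = 118.6 → 119
  G: 63 + 52 = 115 → 115
  B: 130 − 1.6 = 128.4 → 128
rgb(119, 115, 128) = #777380.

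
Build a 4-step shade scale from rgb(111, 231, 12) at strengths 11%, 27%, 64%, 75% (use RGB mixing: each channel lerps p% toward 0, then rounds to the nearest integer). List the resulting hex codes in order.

#63CE0B, #51A909, #285304, #1C3A03

11%: (111 − 12.21 = 98.79→99, 231 − 25.41 = 205.59→206, 12 − 1.32 = 10.68→11) → #63CE0B
27%: (111 − 29.97 = 81.03→81, 231 − 62.37 = 168.63→169, 12 − 3.24 = 8.76→9) → #51A909
64%: (111 − 71.04 = 39.96→40, 231 − 147.84 = 83.16→83, 12 − 7.68 = 4.32→4) → #285304
75%: (111 − 83.25 = 27.75→28, 231 − 173.25 = 57.75→58, 12 − 9 = 3→3) → #1C3A03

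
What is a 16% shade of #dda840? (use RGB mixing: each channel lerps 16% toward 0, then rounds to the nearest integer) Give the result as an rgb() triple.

rgb(186, 141, 54)

#dda840 is rgb(221, 168, 64).
A 16% shade moves each channel 16% toward 0:
  R: 221 − 35.36 = 185.64 → 186
  G: 168 − 26.88 = 141.12 → 141
  B: 64 − 10.24 = 53.76 → 54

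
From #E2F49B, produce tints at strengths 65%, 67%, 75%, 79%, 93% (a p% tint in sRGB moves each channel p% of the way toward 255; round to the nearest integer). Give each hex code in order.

#E2F49B is rgb(226, 244, 155).
65%: (226 + 18.85 = 244.85→245, 244 + 7.15 = 251.15→251, 155 + 65 = 220→220) → #F5FBDC
67%: (226 + 19.43 = 245.43→245, 244 + 7.37 = 251.37→251, 155 + 67 = 222→222) → #F5FBDE
75%: (226 + 21.75 = 247.75→248, 244 + 8.25 = 252.25→252, 155 + 75 = 230→230) → #F8FCE6
79%: (226 + 22.91 = 248.91→249, 244 + 8.69 = 252.69→253, 155 + 79 = 234→234) → #F9FDEA
93%: (226 + 26.97 = 252.97→253, 244 + 10.23 = 254.23→254, 155 + 93 = 248→248) → #FDFEF8

#F5FBDC, #F5FBDE, #F8FCE6, #F9FDEA, #FDFEF8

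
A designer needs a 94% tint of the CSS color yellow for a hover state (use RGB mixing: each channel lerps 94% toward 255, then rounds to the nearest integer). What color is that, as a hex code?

CSS yellow is rgb(255, 255, 0).
Lerp each channel 94% toward 255:
  R: 255 + 0.94×(255−255) = 255 + 0 = 255 → 255
  G: 255 + 0.94×(255−255) = 255 + 0 = 255 → 255
  B: 0 + 239.7 = 239.7 → 240
rgb(255, 255, 240) = #fffff0.

#fffff0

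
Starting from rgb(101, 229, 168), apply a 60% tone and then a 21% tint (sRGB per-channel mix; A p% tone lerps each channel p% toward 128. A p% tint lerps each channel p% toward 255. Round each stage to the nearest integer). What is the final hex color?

#92BAA7

Lerp each channel 60% toward 128:
  R: 101 + 0.6×(128−101) = 101 + 16.2 = 117.2 → 117
  G: 229 + 0.6×(128−229) = 229 − 60.6 = 168.4 → 168
  B: 168 + 0.6×(128−168) = 168 − 24 = 144 → 144
After the tone: rgb(117, 168, 144) = #75A890.
Lerp each channel 21% toward 255:
  R: 117 + 0.21×(255−117) = 117 + 28.98 = 145.98 → 146
  G: 168 + 0.21×(255−168) = 168 + 18.27 = 186.27 → 186
  B: 144 + 0.21×(255−144) = 144 + 23.31 = 167.31 → 167
rgb(146, 186, 167) = #92BAA7.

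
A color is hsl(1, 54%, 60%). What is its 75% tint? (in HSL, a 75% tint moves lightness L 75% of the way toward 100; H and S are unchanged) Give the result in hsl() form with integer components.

L moves 75% from 60 toward 100: 60 + 30 = 90 → 90.
H and S are unchanged.

hsl(1, 54%, 90%)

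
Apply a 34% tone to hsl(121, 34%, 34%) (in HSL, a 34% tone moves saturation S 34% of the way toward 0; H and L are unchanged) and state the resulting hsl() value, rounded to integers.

S moves 34% from 34 toward 0: 34 − 11.56 = 22.44 → 22.
H and L are unchanged.

hsl(121, 22%, 34%)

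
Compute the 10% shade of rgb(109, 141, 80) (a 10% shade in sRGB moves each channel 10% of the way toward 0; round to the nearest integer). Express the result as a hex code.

Per channel, c → c + 0.1(0 − c):
  R: 109 + 0.1×(0−109) = 109 − 10.9 = 98.1 → 98
  G: 141 + 0.1×(0−141) = 141 − 14.1 = 126.9 → 127
  B: 80 + 0.1×(0−80) = 80 − 8 = 72 → 72
rgb(98, 127, 72) = #627f48.

#627f48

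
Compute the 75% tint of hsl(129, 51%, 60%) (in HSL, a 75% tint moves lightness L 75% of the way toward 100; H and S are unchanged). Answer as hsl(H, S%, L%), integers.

hsl(129, 51%, 90%)

L moves 75% from 60 toward 100: 60 + 30 = 90 → 90.
H and S are unchanged.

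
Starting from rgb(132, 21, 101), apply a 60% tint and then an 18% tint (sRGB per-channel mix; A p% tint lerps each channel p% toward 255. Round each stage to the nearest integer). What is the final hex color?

Per channel, c → c + 0.6(255 − c):
  R: 132 + 0.6×(255−132) = 132 + 73.8 = 205.8 → 206
  G: 21 + 140.4 = 161.4 → 161
  B: 101 + 0.6×(255−101) = 101 + 92.4 = 193.4 → 193
After the tint: rgb(206, 161, 193) = #cea1c1.
Lerp each channel 18% toward 255:
  R: 206 + 8.82 = 214.82 → 215
  G: 161 + 0.18×(255−161) = 161 + 16.92 = 177.92 → 178
  B: 193 + 0.18×(255−193) = 193 + 11.16 = 204.16 → 204
rgb(215, 178, 204) = #d7b2cc.

#d7b2cc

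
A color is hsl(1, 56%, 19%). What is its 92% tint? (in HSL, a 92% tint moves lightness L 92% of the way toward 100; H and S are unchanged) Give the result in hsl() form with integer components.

hsl(1, 56%, 94%)

L moves 92% from 19 toward 100: 19 + 74.52 = 93.52 → 94.
H and S are unchanged.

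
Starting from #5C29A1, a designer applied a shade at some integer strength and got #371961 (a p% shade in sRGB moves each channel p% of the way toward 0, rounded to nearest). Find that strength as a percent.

#5C29A1 is rgb(92, 41, 161); #371961 is rgb(55, 25, 97).
On the B channel (widest range): 97 ≈ 161 + (p/100)(0 − 161), so p ≈ 100×(97 − 161)/(0 − 161) = -6400/-161 = 39.75.
p = 40 reproduces all three channels after rounding.

40%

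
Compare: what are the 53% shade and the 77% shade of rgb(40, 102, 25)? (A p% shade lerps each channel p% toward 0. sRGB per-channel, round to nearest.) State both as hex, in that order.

#13300c, #091706

53% shade:
  R: 40 − 21.2 = 18.8 → 19
  G: 102 + 0.53×(0−102) = 102 − 54.06 = 47.94 → 48
  B: 25 + 0.53×(0−25) = 25 − 13.25 = 11.75 → 12
  → #13300c
77% shade:
  R: 40 − 30.8 = 9.2 → 9
  G: 102 + 0.77×(0−102) = 102 − 78.54 = 23.46 → 23
  B: 25 + 0.77×(0−25) = 25 − 19.25 = 5.75 → 6
  → #091706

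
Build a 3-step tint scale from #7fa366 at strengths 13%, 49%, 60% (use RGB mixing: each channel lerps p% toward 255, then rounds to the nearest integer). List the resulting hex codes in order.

#90af7a, #bed0b1, #ccdac2

#7fa366 is rgb(127, 163, 102).
13%: (127 + 16.64 = 143.64→144, 163 + 11.96 = 174.96→175, 102 + 19.89 = 121.89→122) → #90af7a
49%: (127 + 62.72 = 189.72→190, 163 + 45.08 = 208.08→208, 102 + 74.97 = 176.97→177) → #bed0b1
60%: (127 + 76.8 = 203.8→204, 163 + 55.2 = 218.2→218, 102 + 91.8 = 193.8→194) → #ccdac2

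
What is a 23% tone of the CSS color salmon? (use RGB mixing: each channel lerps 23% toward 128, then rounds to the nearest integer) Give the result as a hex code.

#DE8075

CSS salmon is rgb(250, 128, 114).
Lerp each channel 23% toward 128:
  R: 250 − 28.06 = 221.94 → 222
  G: 128 + 0.23×(128−128) = 128 + 0 = 128 → 128
  B: 114 + 0.23×(128−114) = 114 + 3.22 = 117.22 → 117
rgb(222, 128, 117) = #DE8075.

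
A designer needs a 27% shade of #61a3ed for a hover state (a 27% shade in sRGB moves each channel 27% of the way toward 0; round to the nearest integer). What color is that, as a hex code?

#61a3ed is rgb(97, 163, 237).
Per channel, c → c + 0.27(0 − c):
  R: 97 + 0.27×(0−97) = 97 − 26.19 = 70.81 → 71
  G: 163 − 44.01 = 118.99 → 119
  B: 237 − 63.99 = 173.01 → 173
rgb(71, 119, 173) = #4777ad.

#4777ad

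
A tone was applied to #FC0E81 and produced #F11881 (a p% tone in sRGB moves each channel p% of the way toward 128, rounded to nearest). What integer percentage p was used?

9%

#FC0E81 is rgb(252, 14, 129); #F11881 is rgb(241, 24, 129).
On the R channel (widest range): 241 ≈ 252 + (p/100)(128 − 252), so p ≈ 100×(241 − 252)/(128 − 252) = -1100/-124 = 8.87.
p = 9 reproduces all three channels after rounding.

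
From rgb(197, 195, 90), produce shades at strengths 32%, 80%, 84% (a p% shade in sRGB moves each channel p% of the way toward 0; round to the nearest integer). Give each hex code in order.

#86853d, #272712, #201f0e

32%: (197 − 63.04 = 133.96→134, 195 − 62.4 = 132.6→133, 90 − 28.8 = 61.2→61) → #86853d
80%: (197 − 157.6 = 39.4→39, 195 − 156 = 39→39, 90 − 72 = 18→18) → #272712
84%: (197 − 165.48 = 31.52→32, 195 − 163.8 = 31.2→31, 90 − 75.6 = 14.4→14) → #201f0e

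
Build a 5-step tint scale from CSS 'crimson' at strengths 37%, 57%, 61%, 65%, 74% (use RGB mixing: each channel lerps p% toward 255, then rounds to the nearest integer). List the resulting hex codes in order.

CSS crimson is rgb(220, 20, 60).
37%: (220 + 12.95 = 232.95→233, 20 + 86.95 = 106.95→107, 60 + 72.15 = 132.15→132) → #E96B84
57%: (220 + 19.95 = 239.95→240, 20 + 133.95 = 153.95→154, 60 + 111.15 = 171.15→171) → #F09AAB
61%: (220 + 21.35 = 241.35→241, 20 + 143.35 = 163.35→163, 60 + 118.95 = 178.95→179) → #F1A3B3
65%: (220 + 22.75 = 242.75→243, 20 + 152.75 = 172.75→173, 60 + 126.75 = 186.75→187) → #F3ADBB
74%: (220 + 25.9 = 245.9→246, 20 + 173.9 = 193.9→194, 60 + 144.3 = 204.3→204) → #F6C2CC

#E96B84, #F09AAB, #F1A3B3, #F3ADBB, #F6C2CC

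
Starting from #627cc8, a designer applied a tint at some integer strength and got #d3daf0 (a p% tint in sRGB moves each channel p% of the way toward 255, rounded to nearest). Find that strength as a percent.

72%

#627cc8 is rgb(98, 124, 200); #d3daf0 is rgb(211, 218, 240).
On the R channel (widest range): 211 ≈ 98 + (p/100)(255 − 98), so p ≈ 100×(211 − 98)/(255 − 98) = 11300/157 = 71.97.
p = 72 reproduces all three channels after rounding.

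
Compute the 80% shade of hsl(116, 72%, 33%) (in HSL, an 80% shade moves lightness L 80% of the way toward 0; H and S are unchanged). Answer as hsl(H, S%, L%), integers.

L moves 80% from 33 toward 0: 33 − 26.4 = 6.6 → 7.
H and S are unchanged.

hsl(116, 72%, 7%)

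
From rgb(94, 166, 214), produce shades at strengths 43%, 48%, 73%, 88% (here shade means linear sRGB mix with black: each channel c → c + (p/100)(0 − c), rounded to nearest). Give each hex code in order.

43%: (94 − 40.42 = 53.58→54, 166 − 71.38 = 94.62→95, 214 − 92.02 = 121.98→122) → #365F7A
48%: (94 − 45.12 = 48.88→49, 166 − 79.68 = 86.32→86, 214 − 102.72 = 111.28→111) → #31566F
73%: (94 − 68.62 = 25.38→25, 166 − 121.18 = 44.82→45, 214 − 156.22 = 57.78→58) → #192D3A
88%: (94 − 82.72 = 11.28→11, 166 − 146.08 = 19.92→20, 214 − 188.32 = 25.68→26) → #0B141A

#365F7A, #31566F, #192D3A, #0B141A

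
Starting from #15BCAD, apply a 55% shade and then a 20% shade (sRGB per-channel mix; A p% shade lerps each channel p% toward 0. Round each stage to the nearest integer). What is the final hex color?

#07443E

#15BCAD is rgb(21, 188, 173).
A 55% shade moves each channel 55% toward 0:
  R: 21 + 0.55×(0−21) = 21 − 11.55 = 9.45 → 9
  G: 188 + 0.55×(0−188) = 188 − 103.4 = 84.6 → 85
  B: 173 + 0.55×(0−173) = 173 − 95.15 = 77.85 → 78
After the shade: rgb(9, 85, 78) = #09554E.
Lerp each channel 20% toward 0:
  R: 9 − 1.8 = 7.2 → 7
  G: 85 − 17 = 68 → 68
  B: 78 + 0.2×(0−78) = 78 − 15.6 = 62.4 → 62
rgb(7, 68, 62) = #07443E.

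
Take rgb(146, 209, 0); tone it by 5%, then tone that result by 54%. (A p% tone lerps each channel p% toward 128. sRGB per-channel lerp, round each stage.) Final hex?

Per channel, c → c + 0.05(128 − c):
  R: 146 + 0.05×(128−146) = 146 − 0.9 = 145.1 → 145
  G: 209 + 0.05×(128−209) = 209 − 4.05 = 204.95 → 205
  B: 0 + 6.4 = 6.4 → 6
After the tone: rgb(145, 205, 6) = #91CD06.
Per channel, c → c + 0.54(128 − c):
  R: 145 − 9.18 = 135.82 → 136
  G: 205 + 0.54×(128−205) = 205 − 41.58 = 163.42 → 163
  B: 6 + 0.54×(128−6) = 6 + 65.88 = 71.88 → 72
rgb(136, 163, 72) = #88A348.

#88A348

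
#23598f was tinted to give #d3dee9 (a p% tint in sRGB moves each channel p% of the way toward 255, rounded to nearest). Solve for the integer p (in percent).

#23598f is rgb(35, 89, 143); #d3dee9 is rgb(211, 222, 233).
On the R channel (widest range): 211 ≈ 35 + (p/100)(255 − 35), so p ≈ 100×(211 − 35)/(255 − 35) = 17600/220 = 80.00.
p = 80 reproduces all three channels after rounding.

80%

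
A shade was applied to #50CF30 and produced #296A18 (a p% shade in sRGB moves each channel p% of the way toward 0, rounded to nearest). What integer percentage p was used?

49%

#50CF30 is rgb(80, 207, 48); #296A18 is rgb(41, 106, 24).
On the G channel (widest range): 106 ≈ 207 + (p/100)(0 − 207), so p ≈ 100×(106 − 207)/(0 − 207) = -10100/-207 = 48.79.
p = 49 reproduces all three channels after rounding.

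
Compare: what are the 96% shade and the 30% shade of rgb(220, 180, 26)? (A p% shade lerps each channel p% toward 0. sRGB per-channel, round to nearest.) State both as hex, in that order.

#090701, #9A7E12

96% shade:
  R: 220 + 0.96×(0−220) = 220 − 211.2 = 8.8 → 9
  G: 180 + 0.96×(0−180) = 180 − 172.8 = 7.2 → 7
  B: 26 + 0.96×(0−26) = 26 − 24.96 = 1.04 → 1
  → #090701
30% shade:
  R: 220 + 0.3×(0−220) = 220 − 66 = 154 → 154
  G: 180 + 0.3×(0−180) = 180 − 54 = 126 → 126
  B: 26 + 0.3×(0−26) = 26 − 7.8 = 18.2 → 18
  → #9A7E12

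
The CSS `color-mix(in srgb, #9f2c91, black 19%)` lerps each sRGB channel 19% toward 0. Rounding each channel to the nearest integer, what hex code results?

#9f2c91 is rgb(159, 44, 145).
Lerp each channel 19% toward 0:
  R: 159 + 0.19×(0−159) = 159 − 30.21 = 128.79 → 129
  G: 44 + 0.19×(0−44) = 44 − 8.36 = 35.64 → 36
  B: 145 − 27.55 = 117.45 → 117
rgb(129, 36, 117) = #812475.

#812475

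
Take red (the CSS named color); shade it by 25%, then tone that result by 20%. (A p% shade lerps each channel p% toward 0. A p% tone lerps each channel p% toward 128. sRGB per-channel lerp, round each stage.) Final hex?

#B21A1A

CSS red is rgb(255, 0, 0).
Lerp each channel 25% toward 0:
  R: 255 − 63.75 = 191.25 → 191
  G: 0 + 0.25×(0−0) = 0 + 0 = 0 → 0
  B: 0 + 0.25×(0−0) = 0 + 0 = 0 → 0
After the shade: rgb(191, 0, 0) = #BF0000.
Lerp each channel 20% toward 128:
  R: 191 − 12.6 = 178.4 → 178
  G: 0 + 0.2×(128−0) = 0 + 25.6 = 25.6 → 26
  B: 0 + 0.2×(128−0) = 0 + 25.6 = 25.6 → 26
rgb(178, 26, 26) = #B21A1A.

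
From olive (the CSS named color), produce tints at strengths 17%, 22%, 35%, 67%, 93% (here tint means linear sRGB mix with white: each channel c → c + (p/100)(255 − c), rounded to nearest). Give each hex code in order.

CSS olive is rgb(128, 128, 0).
17%: (128 + 21.59 = 149.59→150, 128 + 21.59 = 149.59→150, 0 + 43.35 = 43.35→43) → #96962B
22%: (128 + 27.94 = 155.94→156, 128 + 27.94 = 155.94→156, 0 + 56.1 = 56.1→56) → #9C9C38
35%: (128 + 44.45 = 172.45→172, 128 + 44.45 = 172.45→172, 0 + 89.25 = 89.25→89) → #ACAC59
67%: (128 + 85.09 = 213.09→213, 128 + 85.09 = 213.09→213, 0 + 170.85 = 170.85→171) → #D5D5AB
93%: (128 + 118.11 = 246.11→246, 128 + 118.11 = 246.11→246, 0 + 237.15 = 237.15→237) → #F6F6ED

#96962B, #9C9C38, #ACAC59, #D5D5AB, #F6F6ED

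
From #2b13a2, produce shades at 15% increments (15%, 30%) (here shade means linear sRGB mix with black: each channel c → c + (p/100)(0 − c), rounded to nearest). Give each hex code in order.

#2b13a2 is rgb(43, 19, 162).
15%: (43 − 6.45 = 36.55→37, 19 − 2.85 = 16.15→16, 162 − 24.3 = 137.7→138) → #25108a
30%: (43 − 12.9 = 30.1→30, 19 − 5.7 = 13.3→13, 162 − 48.6 = 113.4→113) → #1e0d71

#25108a, #1e0d71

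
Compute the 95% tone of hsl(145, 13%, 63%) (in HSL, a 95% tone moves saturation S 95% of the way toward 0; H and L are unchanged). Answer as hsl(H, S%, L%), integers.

hsl(145, 1%, 63%)

S moves 95% from 13 toward 0: 13 − 12.35 = 0.65 → 1.
H and L are unchanged.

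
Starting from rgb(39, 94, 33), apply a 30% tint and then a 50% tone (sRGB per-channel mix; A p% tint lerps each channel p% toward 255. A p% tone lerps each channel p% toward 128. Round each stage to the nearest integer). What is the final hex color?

#748772

Lerp each channel 30% toward 255:
  R: 39 + 64.8 = 103.8 → 104
  G: 94 + 0.3×(255−94) = 94 + 48.3 = 142.3 → 142
  B: 33 + 0.3×(255−33) = 33 + 66.6 = 99.6 → 100
After the tint: rgb(104, 142, 100) = #688e64.
A 50% tone moves each channel 50% toward 128:
  R: 104 + 12 = 116 → 116
  G: 142 − 7 = 135 → 135
  B: 100 + 0.5×(128−100) = 100 + 14 = 114 → 114
rgb(116, 135, 114) = #748772.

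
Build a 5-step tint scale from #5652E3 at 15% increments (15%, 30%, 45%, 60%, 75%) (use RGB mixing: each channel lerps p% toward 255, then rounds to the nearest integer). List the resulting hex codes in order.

#6F6CE7, #8986EB, #A2A0F0, #BBBAF4, #D5D4F8

#5652E3 is rgb(86, 82, 227).
15%: (86 + 25.35 = 111.35→111, 82 + 25.95 = 107.95→108, 227 + 4.2 = 231.2→231) → #6F6CE7
30%: (86 + 50.7 = 136.7→137, 82 + 51.9 = 133.9→134, 227 + 8.4 = 235.4→235) → #8986EB
45%: (86 + 76.05 = 162.05→162, 82 + 77.85 = 159.85→160, 227 + 12.6 = 239.6→240) → #A2A0F0
60%: (86 + 101.4 = 187.4→187, 82 + 103.8 = 185.8→186, 227 + 16.8 = 243.8→244) → #BBBAF4
75%: (86 + 126.75 = 212.75→213, 82 + 129.75 = 211.75→212, 227 + 21 = 248→248) → #D5D4F8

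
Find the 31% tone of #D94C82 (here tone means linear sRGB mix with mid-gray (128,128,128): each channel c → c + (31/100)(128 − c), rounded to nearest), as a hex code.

#BD5C81

#D94C82 is rgb(217, 76, 130).
A 31% tone moves each channel 31% toward 128:
  R: 217 + 0.31×(128−217) = 217 − 27.59 = 189.41 → 189
  G: 76 + 16.12 = 92.12 → 92
  B: 130 − 0.62 = 129.38 → 129
rgb(189, 92, 129) = #BD5C81.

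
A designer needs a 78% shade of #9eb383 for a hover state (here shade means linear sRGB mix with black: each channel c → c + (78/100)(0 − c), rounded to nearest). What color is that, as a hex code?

#9eb383 is rgb(158, 179, 131).
Per channel, c → c + 0.78(0 − c):
  R: 158 − 123.24 = 34.76 → 35
  G: 179 − 139.62 = 39.38 → 39
  B: 131 − 102.18 = 28.82 → 29
rgb(35, 39, 29) = #23271d.

#23271d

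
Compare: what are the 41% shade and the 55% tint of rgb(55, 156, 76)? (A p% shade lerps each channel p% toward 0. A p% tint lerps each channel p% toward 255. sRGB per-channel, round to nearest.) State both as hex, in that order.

41% shade:
  R: 55 + 0.41×(0−55) = 55 − 22.55 = 32.45 → 32
  G: 156 + 0.41×(0−156) = 156 − 63.96 = 92.04 → 92
  B: 76 + 0.41×(0−76) = 76 − 31.16 = 44.84 → 45
  → #205c2d
55% tint:
  R: 55 + 110 = 165 → 165
  G: 156 + 0.55×(255−156) = 156 + 54.45 = 210.45 → 210
  B: 76 + 98.45 = 174.45 → 174
  → #a5d2ae

#205c2d, #a5d2ae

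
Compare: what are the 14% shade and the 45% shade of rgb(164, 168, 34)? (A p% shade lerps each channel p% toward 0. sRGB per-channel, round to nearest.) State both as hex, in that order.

14% shade:
  R: 164 + 0.14×(0−164) = 164 − 22.96 = 141.04 → 141
  G: 168 + 0.14×(0−168) = 168 − 23.52 = 144.48 → 144
  B: 34 + 0.14×(0−34) = 34 − 4.76 = 29.24 → 29
  → #8d901d
45% shade:
  R: 164 + 0.45×(0−164) = 164 − 73.8 = 90.2 → 90
  G: 168 − 75.6 = 92.4 → 92
  B: 34 + 0.45×(0−34) = 34 − 15.3 = 18.7 → 19
  → #5a5c13

#8d901d, #5a5c13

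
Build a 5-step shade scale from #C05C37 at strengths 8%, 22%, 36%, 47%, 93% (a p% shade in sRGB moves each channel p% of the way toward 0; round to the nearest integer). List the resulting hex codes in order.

#B15533, #96482B, #7B3B23, #66311D, #0D0604

#C05C37 is rgb(192, 92, 55).
8%: (192 − 15.36 = 176.64→177, 92 − 7.36 = 84.64→85, 55 − 4.4 = 50.6→51) → #B15533
22%: (192 − 42.24 = 149.76→150, 92 − 20.24 = 71.76→72, 55 − 12.1 = 42.9→43) → #96482B
36%: (192 − 69.12 = 122.88→123, 92 − 33.12 = 58.88→59, 55 − 19.8 = 35.2→35) → #7B3B23
47%: (192 − 90.24 = 101.76→102, 92 − 43.24 = 48.76→49, 55 − 25.85 = 29.15→29) → #66311D
93%: (192 − 178.56 = 13.44→13, 92 − 85.56 = 6.44→6, 55 − 51.15 = 3.85→4) → #0D0604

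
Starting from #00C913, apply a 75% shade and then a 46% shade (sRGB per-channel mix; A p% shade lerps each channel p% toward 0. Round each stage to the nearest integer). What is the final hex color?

#00C913 is rgb(0, 201, 19).
Per channel, c → c + 0.75(0 − c):
  R: 0 + 0 = 0 → 0
  G: 201 − 150.75 = 50.25 → 50
  B: 19 + 0.75×(0−19) = 19 − 14.25 = 4.75 → 5
After the shade: rgb(0, 50, 5) = #003205.
A 46% shade moves each channel 46% toward 0:
  R: 0 + 0 = 0 → 0
  G: 50 + 0.46×(0−50) = 50 − 23 = 27 → 27
  B: 5 − 2.3 = 2.7 → 3
rgb(0, 27, 3) = #001B03.

#001B03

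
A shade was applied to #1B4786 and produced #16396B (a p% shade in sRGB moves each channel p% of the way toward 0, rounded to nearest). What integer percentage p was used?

#1B4786 is rgb(27, 71, 134); #16396B is rgb(22, 57, 107).
On the B channel (widest range): 107 ≈ 134 + (p/100)(0 − 134), so p ≈ 100×(107 − 134)/(0 − 134) = -2700/-134 = 20.15.
p = 20 reproduces all three channels after rounding.

20%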